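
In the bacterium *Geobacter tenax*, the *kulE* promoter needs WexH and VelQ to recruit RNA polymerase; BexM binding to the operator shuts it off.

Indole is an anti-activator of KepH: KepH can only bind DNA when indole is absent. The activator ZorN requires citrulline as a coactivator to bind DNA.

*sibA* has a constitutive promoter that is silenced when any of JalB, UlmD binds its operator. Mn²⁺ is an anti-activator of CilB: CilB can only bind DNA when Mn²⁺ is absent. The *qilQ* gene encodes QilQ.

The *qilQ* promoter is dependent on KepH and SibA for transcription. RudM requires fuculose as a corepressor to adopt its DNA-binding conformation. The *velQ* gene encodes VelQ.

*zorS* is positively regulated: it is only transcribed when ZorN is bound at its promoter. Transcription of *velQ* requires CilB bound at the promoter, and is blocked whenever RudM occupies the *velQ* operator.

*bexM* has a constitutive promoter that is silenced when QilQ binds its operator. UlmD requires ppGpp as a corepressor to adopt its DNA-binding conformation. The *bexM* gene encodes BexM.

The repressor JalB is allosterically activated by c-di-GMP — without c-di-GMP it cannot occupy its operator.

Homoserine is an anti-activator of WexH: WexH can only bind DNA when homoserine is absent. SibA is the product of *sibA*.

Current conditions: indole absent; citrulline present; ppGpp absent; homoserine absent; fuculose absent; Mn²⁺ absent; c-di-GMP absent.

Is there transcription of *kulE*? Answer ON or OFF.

ON

Homoserine is absent, so WexH is active.
Indole is absent, so KepH is active.
c-di-GMP is absent, so JalB is inactive.
ppGpp is absent, so UlmD is inactive.
With no repressor bound, *sibA* is transcribed.
So SibA is produced and active.
No repressor is bound and KepH and SibA are active, so *qilQ* is transcribed.
So QilQ is produced and active.
With repressor QilQ bound, *bexM* is not transcribed.
So BexM is not produced.
Fuculose is absent, so RudM is inactive.
Mn²⁺ is absent, so CilB is active.
No repressor is bound and CilB is active, so *velQ* is transcribed.
So VelQ is produced and active.
No repressor is bound and WexH and VelQ are active, so *kulE* is transcribed.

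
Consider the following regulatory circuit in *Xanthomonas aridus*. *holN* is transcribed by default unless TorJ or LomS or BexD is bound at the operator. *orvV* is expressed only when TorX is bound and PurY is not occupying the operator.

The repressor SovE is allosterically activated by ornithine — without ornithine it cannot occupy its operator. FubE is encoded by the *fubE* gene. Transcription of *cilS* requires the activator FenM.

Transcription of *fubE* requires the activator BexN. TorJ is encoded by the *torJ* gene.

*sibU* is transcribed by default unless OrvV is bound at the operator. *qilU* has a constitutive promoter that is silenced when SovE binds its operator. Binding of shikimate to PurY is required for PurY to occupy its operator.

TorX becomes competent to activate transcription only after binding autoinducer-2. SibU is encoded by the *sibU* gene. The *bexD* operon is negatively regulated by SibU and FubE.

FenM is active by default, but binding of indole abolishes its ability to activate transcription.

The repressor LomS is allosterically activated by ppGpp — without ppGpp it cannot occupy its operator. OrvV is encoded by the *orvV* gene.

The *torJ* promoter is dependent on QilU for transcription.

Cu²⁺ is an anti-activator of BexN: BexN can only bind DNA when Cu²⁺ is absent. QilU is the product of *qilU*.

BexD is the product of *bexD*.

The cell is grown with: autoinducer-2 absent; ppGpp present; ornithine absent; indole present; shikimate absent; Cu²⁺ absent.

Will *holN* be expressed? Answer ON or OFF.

OFF

Ornithine is absent, so SovE is inactive.
With no repressor bound, *qilU* is transcribed.
So QilU is produced and active.
No repressor is bound and QilU is active, so *torJ* is transcribed.
So TorJ is produced and active.
ppGpp is present, so LomS is active.
Autoinducer-2 is absent, so TorX is inactive.
Shikimate is absent, so PurY is inactive.
Required activator TorX is absent, so *orvV* is not transcribed.
So OrvV is not produced.
With no repressor bound, *sibU* is transcribed.
So SibU is produced and active.
Cu²⁺ is absent, so BexN is active.
No repressor is bound and BexN is active, so *fubE* is transcribed.
So FubE is produced and active.
With repressor SibU bound, *bexD* is not transcribed.
So BexD is not produced.
With repressor TorJ bound, *holN* is not transcribed.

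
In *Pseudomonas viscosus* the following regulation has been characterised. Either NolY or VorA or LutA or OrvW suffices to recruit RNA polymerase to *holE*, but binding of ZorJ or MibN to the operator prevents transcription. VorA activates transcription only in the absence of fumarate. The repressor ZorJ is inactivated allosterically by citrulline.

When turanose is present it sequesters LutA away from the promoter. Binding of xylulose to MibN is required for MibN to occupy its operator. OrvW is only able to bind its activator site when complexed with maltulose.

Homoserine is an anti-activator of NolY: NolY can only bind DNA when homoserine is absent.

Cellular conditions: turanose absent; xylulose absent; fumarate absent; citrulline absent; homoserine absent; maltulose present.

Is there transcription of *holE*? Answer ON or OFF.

Homoserine is absent, so NolY is active.
Fumarate is absent, so VorA is active.
Citrulline is absent, so ZorJ is active.
Xylulose is absent, so MibN is inactive.
Turanose is absent, so LutA is active.
Maltulose is present, so OrvW is active.
With repressor ZorJ bound, *holE* is not transcribed.

OFF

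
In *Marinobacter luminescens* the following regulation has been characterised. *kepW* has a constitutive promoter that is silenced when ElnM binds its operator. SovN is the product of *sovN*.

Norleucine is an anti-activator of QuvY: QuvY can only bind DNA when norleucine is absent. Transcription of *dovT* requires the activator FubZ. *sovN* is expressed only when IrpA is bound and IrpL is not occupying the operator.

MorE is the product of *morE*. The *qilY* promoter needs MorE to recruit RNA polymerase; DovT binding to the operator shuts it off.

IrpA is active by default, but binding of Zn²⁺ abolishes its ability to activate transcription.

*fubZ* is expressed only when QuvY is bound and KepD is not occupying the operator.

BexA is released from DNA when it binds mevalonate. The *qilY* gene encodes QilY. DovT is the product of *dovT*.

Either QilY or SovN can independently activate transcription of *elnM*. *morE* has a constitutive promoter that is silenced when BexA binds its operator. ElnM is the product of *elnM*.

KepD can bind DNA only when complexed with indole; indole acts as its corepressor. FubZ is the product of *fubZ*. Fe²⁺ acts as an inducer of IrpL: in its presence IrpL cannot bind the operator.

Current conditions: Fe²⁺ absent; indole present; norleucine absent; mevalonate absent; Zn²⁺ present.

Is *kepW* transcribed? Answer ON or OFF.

ON

Norleucine is absent, so QuvY is active.
Indole is present, so KepD is active.
With repressor KepD bound, *fubZ* is not transcribed.
So FubZ is not produced.
Required activator FubZ is absent, so *dovT* is not transcribed.
So DovT is not produced.
Mevalonate is absent, so BexA is active.
With repressor BexA bound, *morE* is not transcribed.
So MorE is not produced.
Required activator MorE is absent, so *qilY* is not transcribed.
So QilY is not produced.
Fe²⁺ is absent, so IrpL is active.
Zn²⁺ is present, so IrpA is inactive.
With repressor IrpL bound, *sovN* is not transcribed.
So SovN is not produced.
No activator is available at the *elnM* promoter, so *elnM* is not transcribed.
So ElnM is not produced.
With no repressor bound, *kepW* is transcribed.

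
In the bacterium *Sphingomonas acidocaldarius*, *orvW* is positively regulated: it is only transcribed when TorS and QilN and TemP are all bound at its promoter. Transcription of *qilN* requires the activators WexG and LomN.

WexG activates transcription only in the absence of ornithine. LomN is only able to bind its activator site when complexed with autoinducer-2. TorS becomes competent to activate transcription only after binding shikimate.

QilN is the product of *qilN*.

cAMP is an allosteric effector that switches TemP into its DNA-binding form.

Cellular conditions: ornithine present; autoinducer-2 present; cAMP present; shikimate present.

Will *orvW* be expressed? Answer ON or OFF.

OFF

Shikimate is present, so TorS is active.
Ornithine is present, so WexG is inactive.
Autoinducer-2 is present, so LomN is active.
Required activator WexG is absent, so *qilN* is not transcribed.
So QilN is not produced.
cAMP is present, so TemP is active.
Required activator QilN is absent, so *orvW* is not transcribed.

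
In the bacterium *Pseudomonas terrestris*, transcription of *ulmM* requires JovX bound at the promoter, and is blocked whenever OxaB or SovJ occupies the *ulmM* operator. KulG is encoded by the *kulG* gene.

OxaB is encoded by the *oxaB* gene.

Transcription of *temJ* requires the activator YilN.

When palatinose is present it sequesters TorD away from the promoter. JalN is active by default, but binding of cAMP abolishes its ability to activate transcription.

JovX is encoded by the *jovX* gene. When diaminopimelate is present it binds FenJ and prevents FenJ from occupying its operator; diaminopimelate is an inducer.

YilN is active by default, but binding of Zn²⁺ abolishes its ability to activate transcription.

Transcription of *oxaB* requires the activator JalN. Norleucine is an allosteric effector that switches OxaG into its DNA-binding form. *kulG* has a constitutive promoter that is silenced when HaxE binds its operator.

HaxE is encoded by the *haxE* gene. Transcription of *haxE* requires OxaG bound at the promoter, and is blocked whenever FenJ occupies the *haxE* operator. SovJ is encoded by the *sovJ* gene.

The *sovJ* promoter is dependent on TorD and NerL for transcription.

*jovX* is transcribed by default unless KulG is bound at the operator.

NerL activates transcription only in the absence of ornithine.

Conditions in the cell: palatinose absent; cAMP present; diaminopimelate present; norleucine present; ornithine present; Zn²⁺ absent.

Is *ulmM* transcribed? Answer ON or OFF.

Diaminopimelate is present, so FenJ is inactive.
Norleucine is present, so OxaG is active.
No repressor is bound and OxaG is active, so *haxE* is transcribed.
So HaxE is produced and active.
With repressor HaxE bound, *kulG* is not transcribed.
So KulG is not produced.
With no repressor bound, *jovX* is transcribed.
So JovX is produced and active.
cAMP is present, so JalN is inactive.
Required activator JalN is absent, so *oxaB* is not transcribed.
So OxaB is not produced.
Palatinose is absent, so TorD is active.
Ornithine is present, so NerL is inactive.
Required activator NerL is absent, so *sovJ* is not transcribed.
So SovJ is not produced.
No repressor is bound and JovX is active, so *ulmM* is transcribed.

ON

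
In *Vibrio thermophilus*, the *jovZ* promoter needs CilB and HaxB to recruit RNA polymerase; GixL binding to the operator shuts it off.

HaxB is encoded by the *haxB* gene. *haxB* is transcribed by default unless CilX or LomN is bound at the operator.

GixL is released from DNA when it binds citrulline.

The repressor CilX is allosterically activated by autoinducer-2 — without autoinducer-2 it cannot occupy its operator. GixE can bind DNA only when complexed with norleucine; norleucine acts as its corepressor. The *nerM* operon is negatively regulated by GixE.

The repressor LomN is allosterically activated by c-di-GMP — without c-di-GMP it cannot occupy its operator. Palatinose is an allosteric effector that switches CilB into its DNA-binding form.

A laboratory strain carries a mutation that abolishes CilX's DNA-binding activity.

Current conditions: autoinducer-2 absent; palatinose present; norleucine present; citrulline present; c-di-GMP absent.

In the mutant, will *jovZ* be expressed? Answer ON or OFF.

Citrulline is present, so GixL is inactive.
Palatinose is present, so CilB is active.
CilX is non-functional in this strain, so it has no effect.
c-di-GMP is absent, so LomN is inactive.
With no repressor bound, *haxB* is transcribed.
So HaxB is produced and active.
No repressor is bound and CilB and HaxB are active, so *jovZ* is transcribed.

ON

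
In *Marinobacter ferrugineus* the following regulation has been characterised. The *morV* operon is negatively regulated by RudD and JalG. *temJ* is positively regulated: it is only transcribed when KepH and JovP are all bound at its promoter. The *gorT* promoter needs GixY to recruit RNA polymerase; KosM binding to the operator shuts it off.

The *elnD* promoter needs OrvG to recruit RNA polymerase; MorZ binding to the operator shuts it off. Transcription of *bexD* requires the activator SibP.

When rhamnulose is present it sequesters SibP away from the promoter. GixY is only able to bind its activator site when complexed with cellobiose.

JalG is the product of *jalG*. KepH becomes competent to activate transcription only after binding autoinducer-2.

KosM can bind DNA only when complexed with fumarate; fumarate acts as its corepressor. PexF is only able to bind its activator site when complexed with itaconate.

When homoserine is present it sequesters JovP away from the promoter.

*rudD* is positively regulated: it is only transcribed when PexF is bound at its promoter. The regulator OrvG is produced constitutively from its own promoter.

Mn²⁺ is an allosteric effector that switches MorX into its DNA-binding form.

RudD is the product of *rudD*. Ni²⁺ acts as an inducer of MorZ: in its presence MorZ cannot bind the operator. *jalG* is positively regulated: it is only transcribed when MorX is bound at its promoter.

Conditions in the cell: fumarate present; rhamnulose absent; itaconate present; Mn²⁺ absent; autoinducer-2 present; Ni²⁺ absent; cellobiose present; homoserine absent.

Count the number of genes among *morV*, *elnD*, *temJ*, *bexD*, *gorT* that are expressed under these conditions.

2

Itaconate is present, so PexF is active.
No repressor is bound and PexF is active, so *rudD* is transcribed.
So RudD is produced and active.
Mn²⁺ is absent, so MorX is inactive.
Required activator MorX is absent, so *jalG* is not transcribed.
So JalG is not produced.
With repressor RudD bound, *morV* is not transcribed.
→ *morV* is OFF.
Ni²⁺ is absent, so MorZ is active.
OrvG is produced constitutively and is active.
With repressor MorZ bound, *elnD* is not transcribed.
→ *elnD* is OFF.
Autoinducer-2 is present, so KepH is active.
Homoserine is absent, so JovP is active.
No repressor is bound and KepH and JovP are active, so *temJ* is transcribed.
→ *temJ* is ON.
Rhamnulose is absent, so SibP is active.
No repressor is bound and SibP is active, so *bexD* is transcribed.
→ *bexD* is ON.
Fumarate is present, so KosM is active.
Cellobiose is present, so GixY is active.
With repressor KosM bound, *gorT* is not transcribed.
→ *gorT* is OFF.
2 of the 5 genes are transcribed.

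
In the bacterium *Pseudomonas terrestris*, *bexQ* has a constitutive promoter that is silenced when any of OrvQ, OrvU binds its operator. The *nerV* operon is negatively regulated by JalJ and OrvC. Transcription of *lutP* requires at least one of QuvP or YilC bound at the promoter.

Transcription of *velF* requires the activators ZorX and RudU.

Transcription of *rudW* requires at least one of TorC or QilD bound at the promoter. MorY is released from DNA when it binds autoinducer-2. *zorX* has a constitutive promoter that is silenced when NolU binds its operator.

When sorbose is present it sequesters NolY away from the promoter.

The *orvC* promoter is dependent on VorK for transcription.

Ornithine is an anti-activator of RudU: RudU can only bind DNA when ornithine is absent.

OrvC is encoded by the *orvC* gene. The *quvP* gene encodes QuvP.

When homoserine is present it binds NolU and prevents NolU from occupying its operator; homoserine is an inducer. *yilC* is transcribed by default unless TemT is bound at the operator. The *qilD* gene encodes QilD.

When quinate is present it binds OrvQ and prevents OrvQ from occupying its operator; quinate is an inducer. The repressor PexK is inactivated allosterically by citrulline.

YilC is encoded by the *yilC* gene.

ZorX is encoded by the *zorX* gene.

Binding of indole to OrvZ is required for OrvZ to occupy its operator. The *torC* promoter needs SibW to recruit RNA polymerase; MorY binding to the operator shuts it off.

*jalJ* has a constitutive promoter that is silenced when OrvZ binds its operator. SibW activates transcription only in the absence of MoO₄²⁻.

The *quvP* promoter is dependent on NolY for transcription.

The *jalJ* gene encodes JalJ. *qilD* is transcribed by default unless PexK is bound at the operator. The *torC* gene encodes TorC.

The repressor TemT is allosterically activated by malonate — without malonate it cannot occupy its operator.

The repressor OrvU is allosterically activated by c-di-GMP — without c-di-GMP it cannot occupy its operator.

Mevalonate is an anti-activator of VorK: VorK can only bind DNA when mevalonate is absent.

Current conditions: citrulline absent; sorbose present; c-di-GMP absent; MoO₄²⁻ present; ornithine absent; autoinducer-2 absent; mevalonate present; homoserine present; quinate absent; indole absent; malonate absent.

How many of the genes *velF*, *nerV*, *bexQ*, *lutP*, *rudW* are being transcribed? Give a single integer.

Homoserine is present, so NolU is inactive.
With no repressor bound, *zorX* is transcribed.
So ZorX is produced and active.
Ornithine is absent, so RudU is active.
No repressor is bound and ZorX and RudU are active, so *velF* is transcribed.
→ *velF* is ON.
Indole is absent, so OrvZ is inactive.
With no repressor bound, *jalJ* is transcribed.
So JalJ is produced and active.
Mevalonate is present, so VorK is inactive.
Required activator VorK is absent, so *orvC* is not transcribed.
So OrvC is not produced.
With repressor JalJ bound, *nerV* is not transcribed.
→ *nerV* is OFF.
Quinate is absent, so OrvQ is active.
c-di-GMP is absent, so OrvU is inactive.
With repressor OrvQ bound, *bexQ* is not transcribed.
→ *bexQ* is OFF.
Sorbose is present, so NolY is inactive.
Required activator NolY is absent, so *quvP* is not transcribed.
So QuvP is not produced.
Malonate is absent, so TemT is inactive.
With no repressor bound, *yilC* is transcribed.
So YilC is produced and active.
Activator YilC is present, so *lutP* is transcribed.
→ *lutP* is ON.
MoO₄²⁻ is present, so SibW is inactive.
Autoinducer-2 is absent, so MorY is active.
With repressor MorY bound, *torC* is not transcribed.
So TorC is not produced.
Citrulline is absent, so PexK is active.
With repressor PexK bound, *qilD* is not transcribed.
So QilD is not produced.
No activator is available at the *rudW* promoter, so *rudW* is not transcribed.
→ *rudW* is OFF.
2 of the 5 genes are transcribed.

2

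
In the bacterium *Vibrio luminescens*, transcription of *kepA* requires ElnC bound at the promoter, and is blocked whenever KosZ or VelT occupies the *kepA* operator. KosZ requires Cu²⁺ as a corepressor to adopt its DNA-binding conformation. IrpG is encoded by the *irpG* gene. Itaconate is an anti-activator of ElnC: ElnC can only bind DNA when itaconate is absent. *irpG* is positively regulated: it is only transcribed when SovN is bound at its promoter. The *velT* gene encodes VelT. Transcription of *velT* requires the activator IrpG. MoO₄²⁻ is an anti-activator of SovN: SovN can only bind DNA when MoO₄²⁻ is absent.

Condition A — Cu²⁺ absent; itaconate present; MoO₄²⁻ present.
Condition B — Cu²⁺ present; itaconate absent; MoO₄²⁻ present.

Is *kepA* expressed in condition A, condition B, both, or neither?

neither

Condition A:
Cu²⁺ is absent, so KosZ is inactive.
Itaconate is present, so ElnC is inactive.
MoO₄²⁻ is present, so SovN is inactive.
Required activator SovN is absent, so *irpG* is not transcribed.
So IrpG is not produced.
Required activator IrpG is absent, so *velT* is not transcribed.
So VelT is not produced.
Required activator ElnC is absent, so *kepA* is not transcribed.
→ *kepA* is OFF in A.
Condition B:
Cu²⁺ is present, so KosZ is active.
Itaconate is absent, so ElnC is active.
MoO₄²⁻ is present, so SovN is inactive.
Required activator SovN is absent, so *irpG* is not transcribed.
So IrpG is not produced.
Required activator IrpG is absent, so *velT* is not transcribed.
So VelT is not produced.
With repressor KosZ bound, *kepA* is not transcribed.
→ *kepA* is OFF in B.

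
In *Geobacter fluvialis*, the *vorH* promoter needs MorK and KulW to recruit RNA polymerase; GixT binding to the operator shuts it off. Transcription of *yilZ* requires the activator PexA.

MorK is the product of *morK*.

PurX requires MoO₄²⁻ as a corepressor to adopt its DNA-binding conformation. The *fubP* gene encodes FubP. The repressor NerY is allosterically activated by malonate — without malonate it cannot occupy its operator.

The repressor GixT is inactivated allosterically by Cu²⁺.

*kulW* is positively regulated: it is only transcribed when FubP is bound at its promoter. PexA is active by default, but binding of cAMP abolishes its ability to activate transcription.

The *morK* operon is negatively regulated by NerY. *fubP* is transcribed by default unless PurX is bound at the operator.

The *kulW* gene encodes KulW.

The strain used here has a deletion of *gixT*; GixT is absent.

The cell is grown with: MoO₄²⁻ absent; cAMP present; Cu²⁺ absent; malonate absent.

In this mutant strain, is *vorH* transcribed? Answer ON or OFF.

ON

Malonate is absent, so NerY is inactive.
With no repressor bound, *morK* is transcribed.
So MorK is produced and active.
MoO₄²⁻ is absent, so PurX is inactive.
With no repressor bound, *fubP* is transcribed.
So FubP is produced and active.
No repressor is bound and FubP is active, so *kulW* is transcribed.
So KulW is produced and active.
GixT is non-functional in this strain, so it has no effect.
No repressor is bound and MorK and KulW are active, so *vorH* is transcribed.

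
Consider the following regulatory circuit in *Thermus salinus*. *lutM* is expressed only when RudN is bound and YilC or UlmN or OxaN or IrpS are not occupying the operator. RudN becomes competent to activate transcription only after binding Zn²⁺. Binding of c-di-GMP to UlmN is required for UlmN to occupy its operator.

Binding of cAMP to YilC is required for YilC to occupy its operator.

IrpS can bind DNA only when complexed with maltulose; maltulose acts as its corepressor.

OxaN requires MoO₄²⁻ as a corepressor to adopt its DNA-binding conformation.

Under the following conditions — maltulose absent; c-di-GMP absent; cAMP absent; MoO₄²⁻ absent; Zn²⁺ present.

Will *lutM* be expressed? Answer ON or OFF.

cAMP is absent, so YilC is inactive.
Zn²⁺ is present, so RudN is active.
c-di-GMP is absent, so UlmN is inactive.
MoO₄²⁻ is absent, so OxaN is inactive.
Maltulose is absent, so IrpS is inactive.
No repressor is bound and RudN is active, so *lutM* is transcribed.

ON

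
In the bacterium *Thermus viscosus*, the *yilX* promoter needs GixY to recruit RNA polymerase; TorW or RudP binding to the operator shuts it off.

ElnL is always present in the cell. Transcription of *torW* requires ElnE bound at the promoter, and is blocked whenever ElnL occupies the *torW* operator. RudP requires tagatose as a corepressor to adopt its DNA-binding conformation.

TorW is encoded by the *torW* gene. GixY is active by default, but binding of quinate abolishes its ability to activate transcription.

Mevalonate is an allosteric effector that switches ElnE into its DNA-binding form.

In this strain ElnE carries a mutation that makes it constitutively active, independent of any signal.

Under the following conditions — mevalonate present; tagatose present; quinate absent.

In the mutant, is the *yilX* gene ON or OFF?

OFF

ElnE is constitutively active in this strain.
ElnL is produced constitutively and is active.
With repressor ElnL bound, *torW* is not transcribed.
So TorW is not produced.
Tagatose is present, so RudP is active.
Quinate is absent, so GixY is active.
With repressor RudP bound, *yilX* is not transcribed.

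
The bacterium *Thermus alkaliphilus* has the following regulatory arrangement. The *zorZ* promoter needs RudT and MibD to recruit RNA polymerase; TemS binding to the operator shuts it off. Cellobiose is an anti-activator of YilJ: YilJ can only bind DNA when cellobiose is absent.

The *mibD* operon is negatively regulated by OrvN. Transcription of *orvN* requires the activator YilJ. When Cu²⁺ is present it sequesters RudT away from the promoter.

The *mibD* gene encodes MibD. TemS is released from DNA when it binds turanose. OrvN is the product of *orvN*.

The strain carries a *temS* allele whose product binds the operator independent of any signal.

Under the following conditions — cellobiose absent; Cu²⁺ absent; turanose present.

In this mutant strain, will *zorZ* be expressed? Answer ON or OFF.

OFF

Cu²⁺ is absent, so RudT is active.
Cellobiose is absent, so YilJ is active.
No repressor is bound and YilJ is active, so *orvN* is transcribed.
So OrvN is produced and active.
With repressor OrvN bound, *mibD* is not transcribed.
So MibD is not produced.
TemS is constitutively active in this strain.
With repressor TemS bound, *zorZ* is not transcribed.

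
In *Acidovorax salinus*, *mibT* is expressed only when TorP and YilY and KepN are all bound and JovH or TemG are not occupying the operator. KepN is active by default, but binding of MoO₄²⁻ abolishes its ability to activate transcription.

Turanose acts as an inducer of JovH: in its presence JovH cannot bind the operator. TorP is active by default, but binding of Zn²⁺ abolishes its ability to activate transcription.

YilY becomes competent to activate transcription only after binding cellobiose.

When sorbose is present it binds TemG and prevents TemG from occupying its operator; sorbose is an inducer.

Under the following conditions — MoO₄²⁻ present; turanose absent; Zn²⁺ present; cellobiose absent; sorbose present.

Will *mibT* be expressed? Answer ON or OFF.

Zn²⁺ is present, so TorP is inactive.
Cellobiose is absent, so YilY is inactive.
Turanose is absent, so JovH is active.
Sorbose is present, so TemG is inactive.
MoO₄²⁻ is present, so KepN is inactive.
With repressor JovH bound, *mibT* is not transcribed.

OFF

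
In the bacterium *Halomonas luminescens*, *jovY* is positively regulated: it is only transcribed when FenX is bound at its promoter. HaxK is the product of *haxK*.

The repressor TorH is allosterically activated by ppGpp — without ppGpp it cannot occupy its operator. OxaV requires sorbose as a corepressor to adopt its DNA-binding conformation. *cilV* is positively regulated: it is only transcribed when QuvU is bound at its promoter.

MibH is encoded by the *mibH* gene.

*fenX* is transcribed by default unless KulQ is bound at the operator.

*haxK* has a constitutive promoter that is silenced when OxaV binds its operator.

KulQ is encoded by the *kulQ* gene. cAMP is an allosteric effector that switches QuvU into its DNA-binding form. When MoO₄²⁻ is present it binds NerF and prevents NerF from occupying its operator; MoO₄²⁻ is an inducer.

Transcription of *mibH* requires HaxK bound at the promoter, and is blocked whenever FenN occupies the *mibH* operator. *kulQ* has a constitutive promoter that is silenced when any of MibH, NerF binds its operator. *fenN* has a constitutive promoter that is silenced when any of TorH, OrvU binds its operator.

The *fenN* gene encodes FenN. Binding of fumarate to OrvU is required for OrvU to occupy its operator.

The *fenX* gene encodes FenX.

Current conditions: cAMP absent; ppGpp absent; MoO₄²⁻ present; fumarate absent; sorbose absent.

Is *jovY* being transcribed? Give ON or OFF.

Sorbose is absent, so OxaV is inactive.
With no repressor bound, *haxK* is transcribed.
So HaxK is produced and active.
ppGpp is absent, so TorH is inactive.
Fumarate is absent, so OrvU is inactive.
With no repressor bound, *fenN* is transcribed.
So FenN is produced and active.
With repressor FenN bound, *mibH* is not transcribed.
So MibH is not produced.
MoO₄²⁻ is present, so NerF is inactive.
With no repressor bound, *kulQ* is transcribed.
So KulQ is produced and active.
With repressor KulQ bound, *fenX* is not transcribed.
So FenX is not produced.
Required activator FenX is absent, so *jovY* is not transcribed.

OFF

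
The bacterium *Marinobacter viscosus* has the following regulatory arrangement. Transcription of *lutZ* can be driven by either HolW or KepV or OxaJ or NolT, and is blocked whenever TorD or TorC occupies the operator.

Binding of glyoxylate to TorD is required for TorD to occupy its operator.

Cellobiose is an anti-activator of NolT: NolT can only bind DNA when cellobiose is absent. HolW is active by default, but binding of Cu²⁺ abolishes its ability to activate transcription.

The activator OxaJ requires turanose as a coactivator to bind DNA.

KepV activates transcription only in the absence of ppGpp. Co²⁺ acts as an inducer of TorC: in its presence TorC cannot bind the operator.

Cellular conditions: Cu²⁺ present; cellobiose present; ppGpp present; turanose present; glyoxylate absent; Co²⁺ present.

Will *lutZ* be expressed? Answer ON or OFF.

ON

Cu²⁺ is present, so HolW is inactive.
ppGpp is present, so KepV is inactive.
Glyoxylate is absent, so TorD is inactive.
Turanose is present, so OxaJ is active.
Co²⁺ is present, so TorC is inactive.
Cellobiose is present, so NolT is inactive.
Activator OxaJ is present, so *lutZ* is transcribed.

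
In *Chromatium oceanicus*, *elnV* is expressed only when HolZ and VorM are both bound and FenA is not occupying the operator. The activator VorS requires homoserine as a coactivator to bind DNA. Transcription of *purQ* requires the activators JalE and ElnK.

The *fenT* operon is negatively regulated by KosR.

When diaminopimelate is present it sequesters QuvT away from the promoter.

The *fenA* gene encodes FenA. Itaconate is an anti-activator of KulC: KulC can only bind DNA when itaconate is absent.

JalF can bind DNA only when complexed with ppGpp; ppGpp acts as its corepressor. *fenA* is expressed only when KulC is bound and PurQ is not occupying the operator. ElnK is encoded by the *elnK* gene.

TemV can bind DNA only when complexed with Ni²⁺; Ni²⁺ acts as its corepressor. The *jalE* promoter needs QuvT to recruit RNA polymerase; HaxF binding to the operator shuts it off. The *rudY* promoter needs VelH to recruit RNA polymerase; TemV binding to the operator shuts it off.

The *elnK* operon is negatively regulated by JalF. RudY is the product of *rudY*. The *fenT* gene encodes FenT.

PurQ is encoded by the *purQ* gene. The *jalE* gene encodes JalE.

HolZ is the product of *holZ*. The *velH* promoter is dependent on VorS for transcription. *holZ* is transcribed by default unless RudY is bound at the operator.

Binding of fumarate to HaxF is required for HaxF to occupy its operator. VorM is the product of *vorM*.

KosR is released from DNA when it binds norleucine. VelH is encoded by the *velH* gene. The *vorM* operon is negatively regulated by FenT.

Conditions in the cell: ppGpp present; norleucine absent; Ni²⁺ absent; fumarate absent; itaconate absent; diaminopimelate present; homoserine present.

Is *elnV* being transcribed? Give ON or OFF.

OFF

Homoserine is present, so VorS is active.
No repressor is bound and VorS is active, so *velH* is transcribed.
So VelH is produced and active.
Ni²⁺ is absent, so TemV is inactive.
No repressor is bound and VelH is active, so *rudY* is transcribed.
So RudY is produced and active.
With repressor RudY bound, *holZ* is not transcribed.
So HolZ is not produced.
Norleucine is absent, so KosR is active.
With repressor KosR bound, *fenT* is not transcribed.
So FenT is not produced.
With no repressor bound, *vorM* is transcribed.
So VorM is produced and active.
Diaminopimelate is present, so QuvT is inactive.
Fumarate is absent, so HaxF is inactive.
Required activator QuvT is absent, so *jalE* is not transcribed.
So JalE is not produced.
ppGpp is present, so JalF is active.
With repressor JalF bound, *elnK* is not transcribed.
So ElnK is not produced.
Required activator JalE is absent, so *purQ* is not transcribed.
So PurQ is not produced.
Itaconate is absent, so KulC is active.
No repressor is bound and KulC is active, so *fenA* is transcribed.
So FenA is produced and active.
With repressor FenA bound, *elnV* is not transcribed.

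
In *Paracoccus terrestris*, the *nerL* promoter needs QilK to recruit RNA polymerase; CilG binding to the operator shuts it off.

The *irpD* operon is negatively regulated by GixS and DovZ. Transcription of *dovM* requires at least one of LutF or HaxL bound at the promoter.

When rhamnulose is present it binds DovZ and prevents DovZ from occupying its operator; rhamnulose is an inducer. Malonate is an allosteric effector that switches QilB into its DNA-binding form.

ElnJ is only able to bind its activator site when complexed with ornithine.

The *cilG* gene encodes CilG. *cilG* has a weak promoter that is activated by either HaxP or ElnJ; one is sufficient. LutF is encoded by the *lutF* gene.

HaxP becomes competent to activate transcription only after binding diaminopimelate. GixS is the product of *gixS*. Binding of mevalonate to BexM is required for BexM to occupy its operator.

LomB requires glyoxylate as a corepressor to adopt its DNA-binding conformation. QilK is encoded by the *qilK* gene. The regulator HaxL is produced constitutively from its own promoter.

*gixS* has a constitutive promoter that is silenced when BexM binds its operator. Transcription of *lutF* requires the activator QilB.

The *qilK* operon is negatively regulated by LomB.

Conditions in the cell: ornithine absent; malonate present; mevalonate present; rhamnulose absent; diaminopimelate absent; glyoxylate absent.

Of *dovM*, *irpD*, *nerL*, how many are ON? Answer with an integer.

2

Malonate is present, so QilB is active.
No repressor is bound and QilB is active, so *lutF* is transcribed.
So LutF is produced and active.
HaxL is produced constitutively and is active.
Activator LutF is present, so *dovM* is transcribed.
→ *dovM* is ON.
Mevalonate is present, so BexM is active.
With repressor BexM bound, *gixS* is not transcribed.
So GixS is not produced.
Rhamnulose is absent, so DovZ is active.
With repressor DovZ bound, *irpD* is not transcribed.
→ *irpD* is OFF.
Glyoxylate is absent, so LomB is inactive.
With no repressor bound, *qilK* is transcribed.
So QilK is produced and active.
Diaminopimelate is absent, so HaxP is inactive.
Ornithine is absent, so ElnJ is inactive.
No activator is available at the *cilG* promoter, so *cilG* is not transcribed.
So CilG is not produced.
No repressor is bound and QilK is active, so *nerL* is transcribed.
→ *nerL* is ON.
2 of the 3 genes are transcribed.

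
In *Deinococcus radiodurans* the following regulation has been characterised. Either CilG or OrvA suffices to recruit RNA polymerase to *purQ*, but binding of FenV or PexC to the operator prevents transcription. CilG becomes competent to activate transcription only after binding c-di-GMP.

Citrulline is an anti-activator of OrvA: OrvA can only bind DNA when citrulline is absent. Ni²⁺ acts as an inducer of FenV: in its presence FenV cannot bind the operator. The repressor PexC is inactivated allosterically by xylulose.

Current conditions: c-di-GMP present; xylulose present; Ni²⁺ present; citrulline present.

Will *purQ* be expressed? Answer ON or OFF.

ON

c-di-GMP is present, so CilG is active.
Ni²⁺ is present, so FenV is inactive.
Xylulose is present, so PexC is inactive.
Citrulline is present, so OrvA is inactive.
Activator CilG is present, so *purQ* is transcribed.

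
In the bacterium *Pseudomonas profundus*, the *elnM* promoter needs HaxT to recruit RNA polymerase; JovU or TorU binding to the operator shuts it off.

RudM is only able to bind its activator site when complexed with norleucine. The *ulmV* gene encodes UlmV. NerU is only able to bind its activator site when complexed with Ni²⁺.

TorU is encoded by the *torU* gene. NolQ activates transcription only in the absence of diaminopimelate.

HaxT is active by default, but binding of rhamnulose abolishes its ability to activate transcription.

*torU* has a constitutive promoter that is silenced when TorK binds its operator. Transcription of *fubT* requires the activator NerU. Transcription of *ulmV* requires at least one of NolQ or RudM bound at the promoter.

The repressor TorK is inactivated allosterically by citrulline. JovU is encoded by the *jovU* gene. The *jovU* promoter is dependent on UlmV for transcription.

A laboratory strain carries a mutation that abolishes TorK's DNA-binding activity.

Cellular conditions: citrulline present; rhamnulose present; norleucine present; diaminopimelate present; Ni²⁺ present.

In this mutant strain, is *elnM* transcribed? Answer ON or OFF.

OFF

Diaminopimelate is present, so NolQ is inactive.
Norleucine is present, so RudM is active.
Activator RudM is present, so *ulmV* is transcribed.
So UlmV is produced and active.
No repressor is bound and UlmV is active, so *jovU* is transcribed.
So JovU is produced and active.
TorK is non-functional in this strain, so it has no effect.
With no repressor bound, *torU* is transcribed.
So TorU is produced and active.
Rhamnulose is present, so HaxT is inactive.
With repressor JovU bound, *elnM* is not transcribed.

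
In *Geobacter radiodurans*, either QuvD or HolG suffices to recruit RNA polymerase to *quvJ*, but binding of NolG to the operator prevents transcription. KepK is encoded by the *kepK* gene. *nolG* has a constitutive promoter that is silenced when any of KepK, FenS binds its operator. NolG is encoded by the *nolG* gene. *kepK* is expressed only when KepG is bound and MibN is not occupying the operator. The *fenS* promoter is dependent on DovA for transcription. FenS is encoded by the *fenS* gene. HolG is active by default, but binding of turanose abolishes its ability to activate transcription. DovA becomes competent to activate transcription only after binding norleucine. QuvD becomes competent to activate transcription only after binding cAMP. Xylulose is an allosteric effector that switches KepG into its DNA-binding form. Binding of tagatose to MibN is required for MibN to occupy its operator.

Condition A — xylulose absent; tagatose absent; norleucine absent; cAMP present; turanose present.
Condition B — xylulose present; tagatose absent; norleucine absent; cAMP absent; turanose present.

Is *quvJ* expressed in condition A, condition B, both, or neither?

Condition A:
Xylulose is absent, so KepG is inactive.
Tagatose is absent, so MibN is inactive.
Required activator KepG is absent, so *kepK* is not transcribed.
So KepK is not produced.
Norleucine is absent, so DovA is inactive.
Required activator DovA is absent, so *fenS* is not transcribed.
So FenS is not produced.
With no repressor bound, *nolG* is transcribed.
So NolG is produced and active.
cAMP is present, so QuvD is active.
Turanose is present, so HolG is inactive.
With repressor NolG bound, *quvJ* is not transcribed.
→ *quvJ* is OFF in A.
Condition B:
Xylulose is present, so KepG is active.
Tagatose is absent, so MibN is inactive.
No repressor is bound and KepG is active, so *kepK* is transcribed.
So KepK is produced and active.
Norleucine is absent, so DovA is inactive.
Required activator DovA is absent, so *fenS* is not transcribed.
So FenS is not produced.
With repressor KepK bound, *nolG* is not transcribed.
So NolG is not produced.
cAMP is absent, so QuvD is inactive.
Turanose is present, so HolG is inactive.
No activator is available at the *quvJ* promoter, so *quvJ* is not transcribed.
→ *quvJ* is OFF in B.

neither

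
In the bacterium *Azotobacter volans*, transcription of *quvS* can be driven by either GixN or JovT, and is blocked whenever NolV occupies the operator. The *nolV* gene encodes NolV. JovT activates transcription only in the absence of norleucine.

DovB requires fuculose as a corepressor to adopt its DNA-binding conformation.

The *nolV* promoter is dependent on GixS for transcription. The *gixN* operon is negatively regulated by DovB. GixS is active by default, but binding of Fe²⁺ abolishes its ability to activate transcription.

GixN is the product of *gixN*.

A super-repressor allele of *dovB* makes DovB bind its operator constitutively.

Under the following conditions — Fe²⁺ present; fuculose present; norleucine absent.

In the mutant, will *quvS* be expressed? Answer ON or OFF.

Fe²⁺ is present, so GixS is inactive.
Required activator GixS is absent, so *nolV* is not transcribed.
So NolV is not produced.
DovB is constitutively active in this strain.
With repressor DovB bound, *gixN* is not transcribed.
So GixN is not produced.
Norleucine is absent, so JovT is active.
Activator JovT is present, so *quvS* is transcribed.

ON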